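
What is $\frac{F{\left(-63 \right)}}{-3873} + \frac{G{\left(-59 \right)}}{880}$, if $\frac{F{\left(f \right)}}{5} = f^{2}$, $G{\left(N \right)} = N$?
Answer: $- \frac{5897369}{1136080} \approx -5.191$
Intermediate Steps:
$F{\left(f \right)} = 5 f^{2}$
$\frac{F{\left(-63 \right)}}{-3873} + \frac{G{\left(-59 \right)}}{880} = \frac{5 \left(-63\right)^{2}}{-3873} - \frac{59}{880} = 5 \cdot 3969 \left(- \frac{1}{3873}\right) - \frac{59}{880} = 19845 \left(- \frac{1}{3873}\right) - \frac{59}{880} = - \frac{6615}{1291} - \frac{59}{880} = - \frac{5897369}{1136080}$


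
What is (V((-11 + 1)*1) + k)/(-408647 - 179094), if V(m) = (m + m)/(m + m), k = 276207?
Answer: -276208/587741 ≈ -0.46995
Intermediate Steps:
V(m) = 1 (V(m) = (2*m)/((2*m)) = (2*m)*(1/(2*m)) = 1)
(V((-11 + 1)*1) + k)/(-408647 - 179094) = (1 + 276207)/(-408647 - 179094) = 276208/(-587741) = 276208*(-1/587741) = -276208/587741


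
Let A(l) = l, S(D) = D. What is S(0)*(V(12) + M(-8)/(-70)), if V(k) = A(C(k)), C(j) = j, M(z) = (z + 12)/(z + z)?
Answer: 0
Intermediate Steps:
M(z) = (12 + z)/(2*z) (M(z) = (12 + z)/((2*z)) = (12 + z)*(1/(2*z)) = (12 + z)/(2*z))
V(k) = k
S(0)*(V(12) + M(-8)/(-70)) = 0*(12 + ((1/2)*(12 - 8)/(-8))/(-70)) = 0*(12 + ((1/2)*(-1/8)*4)*(-1/70)) = 0*(12 - 1/4*(-1/70)) = 0*(12 + 1/280) = 0*(3361/280) = 0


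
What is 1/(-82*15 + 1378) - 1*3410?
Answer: -504679/148 ≈ -3410.0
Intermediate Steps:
1/(-82*15 + 1378) - 1*3410 = 1/(-1230 + 1378) - 3410 = 1/148 - 3410 = -504679/148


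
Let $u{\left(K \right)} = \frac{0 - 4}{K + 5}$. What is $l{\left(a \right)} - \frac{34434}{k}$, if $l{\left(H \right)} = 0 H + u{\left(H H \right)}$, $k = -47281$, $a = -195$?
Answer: $\frac{654667948}{899048215} \approx 0.72818$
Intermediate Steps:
$u{\left(K \right)} = - \frac{4}{5 + K}$
$l{\left(H \right)} = - \frac{4}{5 + H^{2}}$ ($l{\left(H \right)} = 0 H - \frac{4}{5 + H H} = 0 - \frac{4}{5 + H^{2}} = - \frac{4}{5 + H^{2}}$)
$l{\left(a \right)} - \frac{34434}{k} = - \frac{4}{5 + \left(-195\right)^{2}} - \frac{34434}{-47281} = - \frac{4}{5 + 38025} - 34434 \left(- \frac{1}{47281}\right) = - \frac{4}{38030} - - \frac{34434}{47281} = \left(-4\right) \frac{1}{38030} + \frac{34434}{47281} = - \frac{2}{19015} + \frac{34434}{47281} = \frac{654667948}{899048215}$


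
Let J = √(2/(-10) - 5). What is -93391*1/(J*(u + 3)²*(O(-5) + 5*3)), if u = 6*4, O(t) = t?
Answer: 93391*I*√130/189540 ≈ 5.6179*I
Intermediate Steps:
u = 24
J = I*√130/5 (J = √(2*(-⅒) - 5) = √(-⅕ - 5) = √(-26/5) = I*√130/5 ≈ 2.2803*I)
-93391*1/(J*(u + 3)²*(O(-5) + 5*3)) = -93391*(-I*√130/(26*(-5 + 5*3)*(24 + 3)²)) = -93391*(-I*√130/(18954*(-5 + 15))) = -93391*(-I*√130/189540) = -(-93391)*I*√130/189540 = 93391*I*√130/189540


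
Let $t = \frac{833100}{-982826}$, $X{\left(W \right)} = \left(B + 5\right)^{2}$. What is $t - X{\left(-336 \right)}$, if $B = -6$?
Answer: $- \frac{907963}{491413} \approx -1.8477$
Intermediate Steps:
$X{\left(W \right)} = 1$ ($X{\left(W \right)} = \left(-6 + 5\right)^{2} = \left(-1\right)^{2} = 1$)
$t = - \frac{416550}{491413}$ ($t = 833100 \left(- \frac{1}{982826}\right) = - \frac{416550}{491413} \approx -0.84766$)
$t - X{\left(-336 \right)} = - \frac{416550}{491413} - 1 = - \frac{907963}{491413}$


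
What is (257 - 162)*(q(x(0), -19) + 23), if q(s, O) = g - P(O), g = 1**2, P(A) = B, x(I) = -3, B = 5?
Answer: 1805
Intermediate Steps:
P(A) = 5
g = 1
q(s, O) = -4 (q(s, O) = 1 - 1*5 = 1 - 5 = -4)
(257 - 162)*(q(x(0), -19) + 23) = (257 - 162)*(-4 + 23) = 95*19 = 1805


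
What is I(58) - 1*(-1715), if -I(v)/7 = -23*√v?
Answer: 1715 + 161*√58 ≈ 2941.1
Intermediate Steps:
I(v) = 161*√v (I(v) = -(-161)*√v = 161*√v)
I(58) - 1*(-1715) = 161*√58 - 1*(-1715) = 161*√58 + 1715 = 1715 + 161*√58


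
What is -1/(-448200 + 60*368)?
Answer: 1/426120 ≈ 2.3468e-6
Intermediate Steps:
-1/(-448200 + 60*368) = -1/(-448200 + 22080) = -1/(-426120) = -1*(-1/426120) = 1/426120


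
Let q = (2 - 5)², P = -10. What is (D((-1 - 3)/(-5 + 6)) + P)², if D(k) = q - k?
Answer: 9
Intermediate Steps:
q = 9 (q = (-3)² = 9)
D(k) = 9 - k
(D((-1 - 3)/(-5 + 6)) + P)² = ((9 - (-1 - 3)/(-5 + 6)) - 10)² = ((9 - (-4)/1) - 10)² = ((9 - (-4)) - 10)² = ((9 - 1*(-4)) - 10)² = ((9 + 4) - 10)² = (13 - 10)² = 3² = 9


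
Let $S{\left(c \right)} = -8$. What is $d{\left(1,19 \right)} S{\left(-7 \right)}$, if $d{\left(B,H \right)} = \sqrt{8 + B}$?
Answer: $-24$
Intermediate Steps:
$d{\left(1,19 \right)} S{\left(-7 \right)} = \sqrt{8 + 1} \left(-8\right) = \sqrt{9} \left(-8\right) = 3 \left(-8\right) = -24$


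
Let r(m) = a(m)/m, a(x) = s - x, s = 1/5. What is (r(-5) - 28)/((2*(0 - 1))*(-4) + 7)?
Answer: -242/125 ≈ -1.9360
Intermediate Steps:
s = ⅕ ≈ 0.20000
a(x) = ⅕ - x
r(m) = (⅕ - m)/m
(r(-5) - 28)/((2*(0 - 1))*(-4) + 7) = ((⅕ - 1*(-5))/(-5) - 28)/((2*(0 - 1))*(-4) + 7) = (-(⅕ + 5)/5 - 28)/((2*(-1))*(-4) + 7) = (-⅕*26/5 - 28)/(-2*(-4) + 7) = (-26/25 - 28)/(8 + 7) = -726/25/15 = (1/15)*(-726/25) = -242/125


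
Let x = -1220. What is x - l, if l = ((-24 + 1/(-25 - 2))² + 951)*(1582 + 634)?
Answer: -2470577060/729 ≈ -3.3890e+6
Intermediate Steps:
l = 2469687680/729 (l = ((-24 + 1/(-27))² + 951)*2216 = ((-24 - 1/27)² + 951)*2216 = ((-649/27)² + 951)*2216 = (421201/729 + 951)*2216 = (1114480/729)*2216 = 2469687680/729 ≈ 3.3878e+6)
x - l = -1220 - 1*2469687680/729 = -1220 - 2469687680/729 = -2470577060/729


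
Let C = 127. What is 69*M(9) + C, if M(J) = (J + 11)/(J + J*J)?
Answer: 427/3 ≈ 142.33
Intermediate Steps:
M(J) = (11 + J)/(J + J²)
69*M(9) + C = 69*((11 + 9)/(9*(1 + 9))) + 127 = 69*((⅑)*20/10) + 127 = 69*((⅑)*(⅒)*20) + 127 = 69*(2/9) + 127 = 46/3 + 127 = 427/3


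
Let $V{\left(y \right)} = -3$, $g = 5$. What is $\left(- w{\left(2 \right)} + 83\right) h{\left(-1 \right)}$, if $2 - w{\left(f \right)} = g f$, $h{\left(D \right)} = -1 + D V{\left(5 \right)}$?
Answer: $182$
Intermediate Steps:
$h{\left(D \right)} = -1 - 3 D$ ($h{\left(D \right)} = -1 + D \left(-3\right) = -1 - 3 D$)
$w{\left(f \right)} = 2 - 5 f$
$\left(- w{\left(2 \right)} + 83\right) h{\left(-1 \right)} = \left(- (2 - 10) + 83\right) \left(-1 - -3\right) = \left(- (2 - 10) + 83\right) \left(-1 + 3\right) = \left(\left(-1\right) \left(-8\right) + 83\right) 2 = \left(8 + 83\right) 2 = 91 \cdot 2 = 182$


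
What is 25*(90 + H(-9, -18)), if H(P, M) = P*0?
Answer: 2250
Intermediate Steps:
H(P, M) = 0
25*(90 + H(-9, -18)) = 25*(90 + 0) = 25*90 = 2250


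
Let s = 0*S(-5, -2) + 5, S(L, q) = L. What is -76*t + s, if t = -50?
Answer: 3805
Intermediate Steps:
s = 5 (s = 0*(-5) + 5 = 0 + 5 = 5)
-76*t + s = -76*(-50) + 5 = 3800 + 5 = 3805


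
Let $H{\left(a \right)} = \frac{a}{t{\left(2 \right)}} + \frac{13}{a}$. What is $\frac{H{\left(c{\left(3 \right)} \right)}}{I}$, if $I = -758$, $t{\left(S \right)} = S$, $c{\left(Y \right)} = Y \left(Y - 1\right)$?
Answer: $- \frac{31}{4548} \approx -0.0068162$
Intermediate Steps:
$c{\left(Y \right)} = Y \left(-1 + Y\right)$
$H{\left(a \right)} = \frac{a}{2} + \frac{13}{a}$
$\frac{H{\left(c{\left(3 \right)} \right)}}{I} = \frac{\frac{3 \left(-1 + 3\right)}{2} + \frac{13}{3 \left(-1 + 3\right)}}{-758} = \left(\frac{3 \cdot 2}{2} + \frac{13}{3 \cdot 2}\right) \left(- \frac{1}{758}\right) = \left(\frac{1}{2} \cdot 6 + \frac{13}{6}\right) \left(- \frac{1}{758}\right) = \left(3 + 13 \cdot \frac{1}{6}\right) \left(- \frac{1}{758}\right) = \left(3 + \frac{13}{6}\right) \left(- \frac{1}{758}\right) = \frac{31}{6} \left(- \frac{1}{758}\right) = - \frac{31}{4548}$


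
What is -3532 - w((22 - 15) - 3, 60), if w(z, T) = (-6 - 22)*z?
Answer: -3420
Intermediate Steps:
w(z, T) = -28*z
-3532 - w((22 - 15) - 3, 60) = -3532 - (-28)*((22 - 15) - 3) = -3532 - (-28)*(7 - 3) = -3532 - (-28)*4 = -3532 - 1*(-112) = -3532 + 112 = -3420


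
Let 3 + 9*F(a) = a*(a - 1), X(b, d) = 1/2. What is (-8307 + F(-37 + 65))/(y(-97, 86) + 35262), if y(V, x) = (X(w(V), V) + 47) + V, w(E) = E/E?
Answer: -9868/42255 ≈ -0.23353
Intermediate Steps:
w(E) = 1
X(b, d) = ½
F(a) = -⅓ + a*(-1 + a)/9 (F(a) = -⅓ + (a*(a - 1))/9 = -⅓ + (a*(-1 + a))/9 = -⅓ + a*(-1 + a)/9)
y(V, x) = 95/2 + V (y(V, x) = (½ + 47) + V = 95/2 + V)
(-8307 + F(-37 + 65))/(y(-97, 86) + 35262) = (-8307 + (-⅓ - (-37 + 65)/9 + (-37 + 65)²/9))/((95/2 - 97) + 35262) = (-8307 + (-⅓ - ⅑*28 + (⅑)*28²))/(-99/2 + 35262) = (-8307 + (-⅓ - 28/9 + (⅑)*784))/(70425/2) = (-8307 + (-⅓ - 28/9 + 784/9))*(2/70425) = (-8307 + 251/3)*(2/70425) = -24670/3*2/70425 = -9868/42255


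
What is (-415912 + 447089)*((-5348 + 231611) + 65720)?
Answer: 9103153991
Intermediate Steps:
(-415912 + 447089)*((-5348 + 231611) + 65720) = 31177*(226263 + 65720) = 31177*291983 = 9103153991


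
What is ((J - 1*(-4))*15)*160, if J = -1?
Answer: 7200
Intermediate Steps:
((J - 1*(-4))*15)*160 = ((-1 - 1*(-4))*15)*160 = ((-1 + 4)*15)*160 = (3*15)*160 = 45*160 = 7200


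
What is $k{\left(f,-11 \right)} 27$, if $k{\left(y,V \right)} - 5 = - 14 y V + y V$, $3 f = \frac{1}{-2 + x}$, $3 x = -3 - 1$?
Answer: $- \frac{2511}{10} \approx -251.1$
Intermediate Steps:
$x = - \frac{4}{3}$ ($x = \frac{-3 - 1}{3} = \frac{1}{3} \left(-4\right) = - \frac{4}{3} \approx -1.3333$)
$f = - \frac{1}{10}$ ($f = \frac{1}{3 \left(-2 - \frac{4}{3}\right)} = \frac{1}{3 \left(- \frac{10}{3}\right)} = \frac{1}{3} \left(- \frac{3}{10}\right) = - \frac{1}{10} \approx -0.1$)
$k{\left(y,V \right)} = 5 - 13 V y$ ($k{\left(y,V \right)} = 5 + \left(- 14 y V + y V\right) = 5 + \left(- 14 V y + V y\right) = 5 - 13 V y$)
$k{\left(f,-11 \right)} 27 = \left(5 - \left(-143\right) \left(- \frac{1}{10}\right)\right) 27 = \left(5 - \frac{143}{10}\right) 27 = \left(- \frac{93}{10}\right) 27 = - \frac{2511}{10}$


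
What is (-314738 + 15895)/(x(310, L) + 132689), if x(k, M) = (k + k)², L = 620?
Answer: -17579/30417 ≈ -0.57793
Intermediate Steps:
x(k, M) = 4*k² (x(k, M) = (2*k)² = 4*k²)
(-314738 + 15895)/(x(310, L) + 132689) = (-314738 + 15895)/(4*310² + 132689) = -298843/(4*96100 + 132689) = -298843/(384400 + 132689) = -298843/517089 = -298843*1/517089 = -17579/30417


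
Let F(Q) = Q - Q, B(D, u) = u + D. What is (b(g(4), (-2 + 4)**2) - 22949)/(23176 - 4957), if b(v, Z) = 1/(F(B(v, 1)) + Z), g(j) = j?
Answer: -91795/72876 ≈ -1.2596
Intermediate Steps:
B(D, u) = D + u
F(Q) = 0
b(v, Z) = 1/Z (b(v, Z) = 1/(0 + Z) = 1/Z)
(b(g(4), (-2 + 4)**2) - 22949)/(23176 - 4957) = (1/((-2 + 4)**2) - 22949)/(23176 - 4957) = (1/(2**2) - 22949)/18219 = (1/4 - 22949)*(1/18219) = -91795/4*1/18219 = -91795/72876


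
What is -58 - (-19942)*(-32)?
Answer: -638202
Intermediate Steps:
-58 - (-19942)*(-32) = -58 - 1534*416 = -58 - 638144 = -638202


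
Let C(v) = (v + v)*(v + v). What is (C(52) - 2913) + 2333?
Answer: 10236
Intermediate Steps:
C(v) = 4*v² (C(v) = (2*v)*(2*v) = 4*v²)
(C(52) - 2913) + 2333 = (4*52² - 2913) + 2333 = (4*2704 - 2913) + 2333 = (10816 - 2913) + 2333 = 7903 + 2333 = 10236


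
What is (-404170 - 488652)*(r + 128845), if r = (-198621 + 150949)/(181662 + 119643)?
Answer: -34660774138409566/301305 ≈ -1.1504e+11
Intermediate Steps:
r = -47672/301305 ≈ -0.15822
(-404170 - 488652)*(r + 128845) = (-404170 - 488652)*(-47672/301305 + 128845) = -892822*38821595053/301305 = -34660774138409566/301305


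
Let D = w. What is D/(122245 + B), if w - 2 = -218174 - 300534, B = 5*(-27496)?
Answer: 518706/15235 ≈ 34.047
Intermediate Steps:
B = -137480
w = -518706 (w = 2 + (-218174 - 300534) = 2 - 518708 = -518706)
D = -518706
D/(122245 + B) = -518706/(122245 - 137480) = -518706/(-15235) = -518706*(-1/15235) = 518706/15235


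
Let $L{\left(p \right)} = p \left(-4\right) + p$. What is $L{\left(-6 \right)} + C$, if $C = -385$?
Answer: $-367$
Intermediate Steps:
$L{\left(p \right)} = - 3 p$ ($L{\left(p \right)} = - 4 p + p = - 3 p$)
$L{\left(-6 \right)} + C = \left(-3\right) \left(-6\right) - 385 = 18 - 385 = -367$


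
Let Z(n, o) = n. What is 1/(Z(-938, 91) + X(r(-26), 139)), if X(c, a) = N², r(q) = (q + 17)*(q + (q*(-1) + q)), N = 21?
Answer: -1/497 ≈ -0.0020121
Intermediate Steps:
r(q) = q*(17 + q) (r(q) = (17 + q)*(q + (-q + q)) = (17 + q)*(q + 0) = (17 + q)*q = q*(17 + q))
X(c, a) = 441 (X(c, a) = 21² = 441)
1/(Z(-938, 91) + X(r(-26), 139)) = 1/(-938 + 441) = 1/(-497) = -1/497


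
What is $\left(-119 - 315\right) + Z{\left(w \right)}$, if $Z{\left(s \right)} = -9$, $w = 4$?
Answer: $-443$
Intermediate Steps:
$\left(-119 - 315\right) + Z{\left(w \right)} = \left(-119 - 315\right) - 9 = -434 - 9 = -443$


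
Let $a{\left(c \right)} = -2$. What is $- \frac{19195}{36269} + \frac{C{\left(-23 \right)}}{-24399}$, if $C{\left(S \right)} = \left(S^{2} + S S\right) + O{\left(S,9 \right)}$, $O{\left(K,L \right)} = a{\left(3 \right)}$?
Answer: $- \frac{168879623}{294975777} \approx -0.57252$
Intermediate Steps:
$O{\left(K,L \right)} = -2$
$C{\left(S \right)} = -2 + 2 S^{2}$ ($C{\left(S \right)} = \left(S^{2} + S S\right) - 2 = \left(S^{2} + S^{2}\right) - 2 = 2 S^{2} - 2 = -2 + 2 S^{2}$)
$- \frac{19195}{36269} + \frac{C{\left(-23 \right)}}{-24399} = - \frac{19195}{36269} + \frac{-2 + 2 \left(-23\right)^{2}}{-24399} = \left(-19195\right) \frac{1}{36269} + \left(-2 + 2 \cdot 529\right) \left(- \frac{1}{24399}\right) = - \frac{19195}{36269} + \left(-2 + 1058\right) \left(- \frac{1}{24399}\right) = - \frac{19195}{36269} + 1056 \left(- \frac{1}{24399}\right) = - \frac{19195}{36269} - \frac{352}{8133} = - \frac{168879623}{294975777}$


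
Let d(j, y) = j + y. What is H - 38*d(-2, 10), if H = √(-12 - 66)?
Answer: -304 + I*√78 ≈ -304.0 + 8.8318*I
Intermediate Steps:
H = I*√78 (H = √(-78) = I*√78 ≈ 8.8318*I)
H - 38*d(-2, 10) = I*√78 - 38*(-2 + 10) = I*√78 - 38*8 = I*√78 - 304 = -304 + I*√78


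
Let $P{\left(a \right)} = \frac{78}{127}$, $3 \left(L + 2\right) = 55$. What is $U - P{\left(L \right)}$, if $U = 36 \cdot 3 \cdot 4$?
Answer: $\frac{54786}{127} \approx 431.39$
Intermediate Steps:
$L = \frac{49}{3}$ ($L = -2 + \frac{1}{3} \cdot 55 = -2 + \frac{55}{3} = \frac{49}{3} \approx 16.333$)
$U = 432$ ($U = 108 \cdot 4 = 432$)
$P{\left(a \right)} = \frac{78}{127}$ ($P{\left(a \right)} = 78 \cdot \frac{1}{127} = \frac{78}{127}$)
$U - P{\left(L \right)} = 432 - \frac{78}{127} = \frac{54786}{127}$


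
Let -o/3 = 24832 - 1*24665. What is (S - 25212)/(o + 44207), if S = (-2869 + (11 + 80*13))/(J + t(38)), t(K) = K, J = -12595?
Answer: -158292633/274408121 ≈ -0.57685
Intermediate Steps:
S = 1818/12557 (S = (-2869 + (11 + 80*13))/(-12595 + 38) = (-2869 + (11 + 1040))/(-12557) = (-2869 + 1051)*(-1/12557) = -1818*(-1/12557) = 1818/12557 ≈ 0.14478)
o = -501 (o = -3*(24832 - 1*24665) = -3*(24832 - 24665) = -3*167 = -501)
(S - 25212)/(o + 44207) = (1818/12557 - 25212)/(-501 + 44207) = -316585266/12557/43706 = -316585266/12557*1/43706 = -158292633/274408121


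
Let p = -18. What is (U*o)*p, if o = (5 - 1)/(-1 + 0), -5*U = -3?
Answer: 216/5 ≈ 43.200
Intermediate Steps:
U = ⅗ (U = -⅕*(-3) = ⅗ ≈ 0.60000)
o = -4 (o = 4/(-1) = 4*(-1) = -4)
(U*o)*p = ((⅗)*(-4))*(-18) = -12/5*(-18) = 216/5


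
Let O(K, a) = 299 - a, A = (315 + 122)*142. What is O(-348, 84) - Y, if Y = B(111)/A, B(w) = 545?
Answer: 13341065/62054 ≈ 214.99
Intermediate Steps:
A = 62054 (A = 437*142 = 62054)
Y = 545/62054 ≈ 0.0087827
O(-348, 84) - Y = (299 - 1*84) - 1*545/62054 = (299 - 84) - 545/62054 = 215 - 545/62054 = 13341065/62054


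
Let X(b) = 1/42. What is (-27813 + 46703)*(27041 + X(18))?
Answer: 10726903735/21 ≈ 5.1080e+8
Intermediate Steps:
X(b) = 1/42
(-27813 + 46703)*(27041 + X(18)) = (-27813 + 46703)*(27041 + 1/42) = 18890*(1135723/42) = 10726903735/21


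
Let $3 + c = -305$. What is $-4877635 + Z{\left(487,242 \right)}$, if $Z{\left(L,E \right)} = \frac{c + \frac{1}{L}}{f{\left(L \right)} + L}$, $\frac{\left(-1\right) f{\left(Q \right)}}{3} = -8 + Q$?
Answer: $- \frac{451327536551}{92530} \approx -4.8776 \cdot 10^{6}$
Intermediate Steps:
$c = -308$ ($c = -3 - 305 = -308$)
$f{\left(Q \right)} = 24 - 3 Q$ ($f{\left(Q \right)} = - 3 \left(-8 + Q\right) = 24 - 3 Q$)
$Z{\left(L,E \right)} = \frac{-308 + \frac{1}{L}}{24 - 2 L}$ ($Z{\left(L,E \right)} = \frac{-308 + \frac{1}{L}}{\left(24 - 3 L\right) + L} = \frac{-308 + \frac{1}{L}}{24 - 2 L}$)
$-4877635 + Z{\left(487,242 \right)} = -4877635 + \frac{-1 + 308 \cdot 487}{2 \cdot 487 \left(-12 + 487\right)} = -4877635 + \frac{1}{2} \cdot \frac{1}{487} \cdot \frac{1}{475} \left(-1 + 149996\right) = -4877635 + \frac{1}{2} \cdot \frac{1}{487} \cdot \frac{1}{475} \cdot 149995 = -4877635 + \frac{29999}{92530} = - \frac{451327536551}{92530}$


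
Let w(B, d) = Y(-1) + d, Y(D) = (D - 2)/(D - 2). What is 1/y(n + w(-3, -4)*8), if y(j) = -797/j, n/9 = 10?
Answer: -66/797 ≈ -0.082811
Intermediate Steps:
n = 90 (n = 9*10 = 90)
Y(D) = 1 (Y(D) = (-2 + D)/(-2 + D) = 1)
w(B, d) = 1 + d
1/y(n + w(-3, -4)*8) = 1/(-797/(90 + (1 - 4)*8)) = 1/(-797/(90 - 3*8)) = 1/(-797/(90 - 24)) = 1/(-797/66) = -66/797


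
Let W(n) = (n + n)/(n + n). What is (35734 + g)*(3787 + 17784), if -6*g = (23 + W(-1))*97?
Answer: 762448566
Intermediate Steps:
W(n) = 1 (W(n) = (2*n)/((2*n)) = (2*n)*(1/(2*n)) = 1)
g = -388 (g = -(23 + 1)*97/6 = -4*97 = -⅙*2328 = -388)
(35734 + g)*(3787 + 17784) = (35734 - 388)*(3787 + 17784) = 35346*21571 = 762448566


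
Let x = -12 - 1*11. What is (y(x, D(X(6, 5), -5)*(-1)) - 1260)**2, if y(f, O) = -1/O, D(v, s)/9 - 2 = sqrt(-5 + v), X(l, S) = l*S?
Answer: 6301025641/3969 ≈ 1.5876e+6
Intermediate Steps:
X(l, S) = S*l
D(v, s) = 18 + 9*sqrt(-5 + v)
x = -23 (x = -12 - 11 = -23)
(y(x, D(X(6, 5), -5)*(-1)) - 1260)**2 = (-1/((18 + 9*sqrt(-5 + 5*6))*(-1)) - 1260)**2 = (-1/((18 + 9*sqrt(-5 + 30))*(-1)) - 1260)**2 = (-1/((18 + 9*sqrt(25))*(-1)) - 1260)**2 = (-1/((18 + 9*5)*(-1)) - 1260)**2 = (-1/((18 + 45)*(-1)) - 1260)**2 = (-1/(63*(-1)) - 1260)**2 = (-1/(-63) - 1260)**2 = (-1*(-1/63) - 1260)**2 = (1/63 - 1260)**2 = (-79379/63)**2 = 6301025641/3969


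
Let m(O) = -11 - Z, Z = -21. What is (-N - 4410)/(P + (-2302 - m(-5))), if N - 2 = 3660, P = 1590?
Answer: 4036/361 ≈ 11.180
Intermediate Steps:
N = 3662 (N = 2 + 3660 = 3662)
m(O) = 10 (m(O) = -11 - 1*(-21) = -11 + 21 = 10)
(-N - 4410)/(P + (-2302 - m(-5))) = (-1*3662 - 4410)/(1590 + (-2302 - 1*10)) = (-3662 - 4410)/(1590 + (-2302 - 10)) = -8072/(1590 - 2312) = -8072/(-722) = -8072*(-1/722) = 4036/361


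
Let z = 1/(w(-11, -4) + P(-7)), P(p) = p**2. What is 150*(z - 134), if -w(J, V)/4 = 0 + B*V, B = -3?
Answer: -19950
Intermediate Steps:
w(J, V) = 12*V (w(J, V) = -4*(0 - 3*V) = -(-12)*V = 12*V)
z = 1 (z = 1/(12*(-4) + (-7)**2) = 1/(-48 + 49) = 1/1 = 1)
150*(z - 134) = 150*(1 - 134) = 150*(-133) = -19950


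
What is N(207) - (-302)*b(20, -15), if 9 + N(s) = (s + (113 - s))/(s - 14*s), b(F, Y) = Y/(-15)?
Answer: 788350/2691 ≈ 292.96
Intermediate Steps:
b(F, Y) = -Y/15 (b(F, Y) = Y*(-1/15) = -Y/15)
N(s) = -9 - 113/(13*s) (N(s) = -9 + (s + (113 - s))/(s - 14*s) = -9 + 113/((-13*s)) = -9 + 113*(-1/(13*s)) = -9 - 113/(13*s))
N(207) - (-302)*b(20, -15) = (-9 - 113/13/207) - (-302)*(-1/15*(-15)) = (-9 - 113/13*1/207) - (-302) = (-9 - 113/2691) - 1*(-302) = -24332/2691 + 302 = 788350/2691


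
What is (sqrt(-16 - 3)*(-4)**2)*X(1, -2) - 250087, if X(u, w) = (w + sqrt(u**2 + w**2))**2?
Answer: -250087 + 16*I*sqrt(19)*(2 - sqrt(5))**2 ≈ -2.5009e+5 + 3.8866*I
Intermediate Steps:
(sqrt(-16 - 3)*(-4)**2)*X(1, -2) - 250087 = (sqrt(-16 - 3)*(-4)**2)*(-2 + sqrt(1**2 + (-2)**2))**2 - 250087 = (sqrt(-19)*16)*(-2 + sqrt(1 + 4))**2 - 250087 = ((I*sqrt(19))*16)*(-2 + sqrt(5))**2 - 250087 = (16*I*sqrt(19))*(-2 + sqrt(5))**2 - 250087 = 16*I*sqrt(19)*(-2 + sqrt(5))**2 - 250087 = -250087 + 16*I*sqrt(19)*(-2 + sqrt(5))**2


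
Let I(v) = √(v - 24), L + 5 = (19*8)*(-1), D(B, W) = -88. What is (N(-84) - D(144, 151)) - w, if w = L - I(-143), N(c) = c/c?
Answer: 246 + I*√167 ≈ 246.0 + 12.923*I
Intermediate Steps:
L = -157 (L = -5 + (19*8)*(-1) = -5 + 152*(-1) = -5 - 152 = -157)
I(v) = √(-24 + v)
N(c) = 1
w = -157 - I*√167 (w = -157 - √(-24 - 143) = -157 - √(-167) = -157 - I*√167 ≈ -157.0 - 12.923*I)
(N(-84) - D(144, 151)) - w = (1 - 1*(-88)) - (-157 - I*√167) = (1 + 88) + (157 + I*√167) = 89 + (157 + I*√167) = 246 + I*√167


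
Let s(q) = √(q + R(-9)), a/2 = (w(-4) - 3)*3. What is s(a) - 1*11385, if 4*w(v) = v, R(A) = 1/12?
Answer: -11385 + I*√861/6 ≈ -11385.0 + 4.8905*I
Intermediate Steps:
R(A) = 1/12
w(v) = v/4
a = -24 (a = 2*(((¼)*(-4) - 3)*3) = 2*((-1 - 3)*3) = 2*(-4*3) = 2*(-12) = -24)
s(q) = √(1/12 + q) (s(q) = √(q + 1/12) = √(1/12 + q))
s(a) - 1*11385 = √(3 + 36*(-24))/6 - 1*11385 = √(3 - 864)/6 - 11385 = √(-861)/6 - 11385 = (I*√861)/6 - 11385 = I*√861/6 - 11385 = -11385 + I*√861/6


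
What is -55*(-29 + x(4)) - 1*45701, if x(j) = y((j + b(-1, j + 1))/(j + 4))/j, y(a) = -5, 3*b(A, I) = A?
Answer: -176149/4 ≈ -44037.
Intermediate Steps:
b(A, I) = A/3
x(j) = -5/j
-55*(-29 + x(4)) - 1*45701 = -55*(-29 - 5/4) - 1*45701 = -55*(-29 - 5*¼) - 45701 = -55*(-29 - 5/4) - 45701 = -55*(-121/4) - 45701 = 6655/4 - 45701 = -176149/4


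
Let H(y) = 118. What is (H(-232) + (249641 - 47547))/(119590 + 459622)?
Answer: 50553/144803 ≈ 0.34912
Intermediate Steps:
(H(-232) + (249641 - 47547))/(119590 + 459622) = (118 + (249641 - 47547))/(119590 + 459622) = (118 + 202094)/579212 = 202212*(1/579212) = 50553/144803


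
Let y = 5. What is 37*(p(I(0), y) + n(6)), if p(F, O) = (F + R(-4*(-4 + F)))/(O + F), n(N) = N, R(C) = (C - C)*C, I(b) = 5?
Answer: 481/2 ≈ 240.50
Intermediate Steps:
R(C) = 0 (R(C) = 0*C = 0)
p(F, O) = F/(F + O) (p(F, O) = (F + 0)/(O + F) = F/(F + O))
37*(p(I(0), y) + n(6)) = 37*(5/(5 + 5) + 6) = 37*(5/10 + 6) = 37*(5*(⅒) + 6) = 37*(½ + 6) = 37*(13/2) = 481/2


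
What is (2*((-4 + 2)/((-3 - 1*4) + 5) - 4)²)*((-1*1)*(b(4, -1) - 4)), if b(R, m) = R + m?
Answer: 18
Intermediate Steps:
(2*((-4 + 2)/((-3 - 1*4) + 5) - 4)²)*((-1*1)*(b(4, -1) - 4)) = (2*((-4 + 2)/((-3 - 1*4) + 5) - 4)²)*((-1*1)*((4 - 1) - 4)) = (2*(-2/((-3 - 4) + 5) - 4)²)*(-(3 - 4)) = (2*(-2/(-7 + 5) - 4)²)*(-1*(-1)) = (2*(-2/(-2) - 4)²)*1 = (2*(-2*(-½) - 4)²)*1 = (2*(1 - 4)²)*1 = (2*(-3)²)*1 = (2*9)*1 = 18*1 = 18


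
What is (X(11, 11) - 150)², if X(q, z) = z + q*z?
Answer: 324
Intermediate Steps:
(X(11, 11) - 150)² = (11*(1 + 11) - 150)² = (11*12 - 150)² = (132 - 150)² = (-18)² = 324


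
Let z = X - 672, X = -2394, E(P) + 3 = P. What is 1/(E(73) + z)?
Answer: -1/2996 ≈ -0.00033378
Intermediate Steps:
E(P) = -3 + P
z = -3066 (z = -2394 - 672 = -3066)
1/(E(73) + z) = 1/((-3 + 73) - 3066) = 1/(70 - 3066) = 1/(-2996) = -1/2996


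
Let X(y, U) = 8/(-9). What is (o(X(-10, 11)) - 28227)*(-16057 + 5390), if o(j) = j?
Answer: 2709962017/9 ≈ 3.0111e+8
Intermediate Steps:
X(y, U) = -8/9 (X(y, U) = 8*(-1/9) = -8/9)
(o(X(-10, 11)) - 28227)*(-16057 + 5390) = (-8/9 - 28227)*(-16057 + 5390) = -254051/9*(-10667) = 2709962017/9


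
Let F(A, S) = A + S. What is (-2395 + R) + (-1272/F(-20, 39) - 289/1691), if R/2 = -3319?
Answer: -15388300/1691 ≈ -9100.1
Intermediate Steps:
R = -6638 (R = 2*(-3319) = -6638)
(-2395 + R) + (-1272/F(-20, 39) - 289/1691) = (-2395 - 6638) + (-1272/(-20 + 39) - 289/1691) = -9033 + (-1272/19 - 289*1/1691) = -9033 + (-1272*1/19 - 289/1691) = -9033 + (-1272/19 - 289/1691) = -9033 - 113497/1691 = -15388300/1691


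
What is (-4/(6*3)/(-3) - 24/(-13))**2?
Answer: 454276/123201 ≈ 3.6873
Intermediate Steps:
(-4/(6*3)/(-3) - 24/(-13))**2 = (-4/18*(-1/3) - 24*(-1/13))**2 = (-4*1/18*(-1/3) + 24/13)**2 = (-2/9*(-1/3) + 24/13)**2 = (2/27 + 24/13)**2 = (674/351)**2 = 454276/123201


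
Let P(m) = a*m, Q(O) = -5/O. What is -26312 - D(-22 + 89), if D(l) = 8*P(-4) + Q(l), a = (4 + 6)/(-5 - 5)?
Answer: -1765043/67 ≈ -26344.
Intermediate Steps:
a = -1 (a = 10/(-10) = 10*(-⅒) = -1)
P(m) = -m
D(l) = 32 - 5/l (D(l) = 8*(-1*(-4)) - 5/l = 8*4 - 5/l = 32 - 5/l)
-26312 - D(-22 + 89) = -26312 - (32 - 5/(-22 + 89)) = -26312 - (32 - 5/67) = -26312 - 1*2139/67 = -26312 - 2139/67 = -1765043/67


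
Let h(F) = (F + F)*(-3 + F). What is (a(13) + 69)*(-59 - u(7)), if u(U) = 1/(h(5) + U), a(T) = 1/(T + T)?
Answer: -1430615/351 ≈ -4075.8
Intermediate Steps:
a(T) = 1/(2*T)
h(F) = 2*F*(-3 + F) (h(F) = (2*F)*(-3 + F) = 2*F*(-3 + F))
u(U) = 1/(20 + U) (u(U) = 1/(2*5*(-3 + 5) + U) = 1/(2*5*2 + U) = 1/(20 + U))
(a(13) + 69)*(-59 - u(7)) = ((1/2)/13 + 69)*(-59 - 1/(20 + 7)) = ((1/2)*(1/13) + 69)*(-59 - 1/27) = (1/26 + 69)*(-59 - 1*1/27) = 1795*(-59 - 1/27)/26 = (1795/26)*(-1594/27) = -1430615/351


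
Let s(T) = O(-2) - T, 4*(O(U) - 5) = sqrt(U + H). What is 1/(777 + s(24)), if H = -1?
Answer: 12128/9193027 - 4*I*sqrt(3)/9193027 ≈ 0.0013193 - 7.5364e-7*I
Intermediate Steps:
O(U) = 5 + sqrt(-1 + U)/4 (O(U) = 5 + sqrt(U - 1)/4 = 5 + sqrt(-1 + U)/4)
s(T) = 5 - T + I*sqrt(3)/4 (s(T) = (5 + sqrt(-1 - 2)/4) - T = (5 + sqrt(-3)/4) - T = (5 + (I*sqrt(3))/4) - T = (5 + I*sqrt(3)/4) - T = 5 - T + I*sqrt(3)/4)
1/(777 + s(24)) = 1/(777 + (5 - 1*24 + I*sqrt(3)/4)) = 1/(777 + (5 - 24 + I*sqrt(3)/4)) = 1/(777 + (-19 + I*sqrt(3)/4)) = 1/(758 + I*sqrt(3)/4)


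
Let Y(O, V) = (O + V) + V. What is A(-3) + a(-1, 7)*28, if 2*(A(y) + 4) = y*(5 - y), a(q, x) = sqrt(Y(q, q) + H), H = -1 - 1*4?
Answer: -16 + 56*I*sqrt(2) ≈ -16.0 + 79.196*I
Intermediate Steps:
Y(O, V) = O + 2*V
H = -5 (H = -1 - 4 = -5)
a(q, x) = sqrt(-5 + 3*q) (a(q, x) = sqrt((q + 2*q) - 5) = sqrt(3*q - 5) = sqrt(-5 + 3*q))
A(y) = -4 + y*(5 - y)/2 (A(y) = -4 + (y*(5 - y))/2 = -4 + y*(5 - y)/2)
A(-3) + a(-1, 7)*28 = (-4 - 1/2*(-3)**2 + (5/2)*(-3)) + sqrt(-5 + 3*(-1))*28 = (-4 - 1/2*9 - 15/2) + sqrt(-5 - 3)*28 = (-4 - 9/2 - 15/2) + sqrt(-8)*28 = -16 + (2*I*sqrt(2))*28 = -16 + 56*I*sqrt(2)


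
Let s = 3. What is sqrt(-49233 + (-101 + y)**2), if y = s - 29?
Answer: 4*I*sqrt(2069) ≈ 181.95*I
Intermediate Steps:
y = -26 (y = 3 - 29 = -26)
sqrt(-49233 + (-101 + y)**2) = sqrt(-49233 + (-101 - 26)**2) = sqrt(-49233 + (-127)**2) = sqrt(-49233 + 16129) = sqrt(-33104) = 4*I*sqrt(2069)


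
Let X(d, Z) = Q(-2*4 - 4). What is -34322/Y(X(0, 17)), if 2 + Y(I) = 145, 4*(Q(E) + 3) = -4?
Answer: -34322/143 ≈ -240.01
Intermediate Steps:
Q(E) = -4 (Q(E) = -3 + (¼)*(-4) = -3 - 1 = -4)
X(d, Z) = -4
Y(I) = 143 (Y(I) = -2 + 145 = 143)
-34322/Y(X(0, 17)) = -34322/143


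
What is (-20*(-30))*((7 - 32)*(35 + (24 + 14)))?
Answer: -1095000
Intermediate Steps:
(-20*(-30))*((7 - 32)*(35 + (24 + 14))) = 600*(-25*(35 + 38)) = 600*(-25*73) = 600*(-1825) = -1095000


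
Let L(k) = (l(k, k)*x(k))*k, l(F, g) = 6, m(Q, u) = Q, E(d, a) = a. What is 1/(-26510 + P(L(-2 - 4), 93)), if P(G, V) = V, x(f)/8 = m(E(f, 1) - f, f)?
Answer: -1/26417 ≈ -3.7854e-5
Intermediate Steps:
x(f) = 8 - 8*f (x(f) = 8*(1 - f) = 8 - 8*f)
L(k) = k*(48 - 48*k) (L(k) = (6*(8 - 8*k))*k = (48 - 48*k)*k = k*(48 - 48*k))
1/(-26510 + P(L(-2 - 4), 93)) = 1/(-26510 + 93) = 1/(-26417) = -1/26417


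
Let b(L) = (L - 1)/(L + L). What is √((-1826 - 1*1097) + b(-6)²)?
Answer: I*√420863/12 ≈ 54.062*I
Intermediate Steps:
b(L) = (-1 + L)/(2*L) (b(L) = (-1 + L)/((2*L)) = (-1 + L)*(1/(2*L)) = (-1 + L)/(2*L))
√((-1826 - 1*1097) + b(-6)²) = √((-1826 - 1*1097) + ((½)*(-1 - 6)/(-6))²) = √((-1826 - 1097) + ((½)*(-⅙)*(-7))²) = √(-2923 + (7/12)²) = √(-2923 + 49/144) = √(-420863/144) = I*√420863/12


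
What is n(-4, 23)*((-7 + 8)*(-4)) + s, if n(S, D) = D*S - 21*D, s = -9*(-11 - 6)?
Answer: 2453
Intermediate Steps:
s = 153 (s = -9*(-17) = 153)
n(S, D) = -21*D + D*S
n(-4, 23)*((-7 + 8)*(-4)) + s = (23*(-21 - 4))*((-7 + 8)*(-4)) + 153 = (23*(-25))*(1*(-4)) + 153 = -575*(-4) + 153 = 2300 + 153 = 2453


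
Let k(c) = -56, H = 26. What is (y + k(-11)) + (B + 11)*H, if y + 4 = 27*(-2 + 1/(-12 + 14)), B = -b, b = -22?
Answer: 1515/2 ≈ 757.50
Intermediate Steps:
B = 22 (B = -1*(-22) = 22)
y = -89/2 (y = -4 + 27*(-2 + 1/(-12 + 14)) = -4 + 27*(-2 + 1/2) = -4 + 27*(-3/2) = -4 - 81/2 = -89/2 ≈ -44.500)
(y + k(-11)) + (B + 11)*H = (-89/2 - 56) + (22 + 11)*26 = -201/2 + 33*26 = -201/2 + 858 = 1515/2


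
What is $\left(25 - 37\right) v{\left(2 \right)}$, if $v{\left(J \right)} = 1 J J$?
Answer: $-48$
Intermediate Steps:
$v{\left(J \right)} = J^{2}$ ($v{\left(J \right)} = J J = J^{2}$)
$\left(25 - 37\right) v{\left(2 \right)} = \left(25 - 37\right) 2^{2} = \left(-12\right) 4 = -48$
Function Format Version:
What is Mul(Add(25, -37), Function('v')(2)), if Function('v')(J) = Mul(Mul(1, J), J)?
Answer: -48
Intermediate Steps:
Function('v')(J) = Pow(J, 2) (Function('v')(J) = Mul(J, J) = Pow(J, 2))
Mul(Add(25, -37), Function('v')(2)) = Mul(Add(25, -37), Pow(2, 2)) = Mul(-12, 4) = -48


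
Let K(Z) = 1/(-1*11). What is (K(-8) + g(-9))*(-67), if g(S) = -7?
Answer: 5226/11 ≈ 475.09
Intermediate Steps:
K(Z) = -1/11 (K(Z) = 1/(-11) = -1/11)
(K(-8) + g(-9))*(-67) = (-1/11 - 7)*(-67) = -78/11*(-67) = 5226/11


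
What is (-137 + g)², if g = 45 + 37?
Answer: 3025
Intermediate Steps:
g = 82
(-137 + g)² = (-137 + 82)² = (-55)² = 3025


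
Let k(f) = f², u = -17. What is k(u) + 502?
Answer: 791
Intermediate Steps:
k(u) + 502 = (-17)² + 502 = 289 + 502 = 791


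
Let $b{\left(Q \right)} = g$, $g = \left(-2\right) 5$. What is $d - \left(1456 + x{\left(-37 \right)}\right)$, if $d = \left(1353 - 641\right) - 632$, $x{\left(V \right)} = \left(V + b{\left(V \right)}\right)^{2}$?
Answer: $-3585$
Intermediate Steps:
$g = -10$
$b{\left(Q \right)} = -10$
$x{\left(V \right)} = \left(-10 + V\right)^{2}$ ($x{\left(V \right)} = \left(V - 10\right)^{2} = \left(-10 + V\right)^{2}$)
$d = 80$ ($d = 712 - 632 = 80$)
$d - \left(1456 + x{\left(-37 \right)}\right) = 80 - \left(1456 + \left(-10 - 37\right)^{2}\right) = 80 - \left(1456 + \left(-47\right)^{2}\right) = 80 - \left(1456 + 2209\right) = 80 - 3665 = -3585$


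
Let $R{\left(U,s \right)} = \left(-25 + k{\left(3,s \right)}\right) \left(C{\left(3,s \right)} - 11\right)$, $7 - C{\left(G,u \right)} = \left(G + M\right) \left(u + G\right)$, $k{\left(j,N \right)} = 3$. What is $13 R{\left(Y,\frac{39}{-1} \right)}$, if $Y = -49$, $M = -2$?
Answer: $-9152$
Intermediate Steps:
$C{\left(G,u \right)} = 7 - \left(-2 + G\right) \left(G + u\right)$ ($C{\left(G,u \right)} = 7 - \left(G - 2\right) \left(u + G\right) = 7 - \left(-2 + G\right) \left(G + u\right)$)
$R{\left(U,s \right)} = 154 + 22 s$ ($R{\left(U,s \right)} = \left(-25 + 3\right) \left(\left(7 - 3^{2} + 2 \cdot 3 + 2 s - 3 s\right) - 11\right) = - 22 \left(\left(7 - 9 + 6 + 2 s - 3 s\right) - 11\right) = - 22 \left(\left(4 - s\right) - 11\right) = - 22 \left(-7 - s\right) = 154 + 22 s$)
$13 R{\left(Y,\frac{39}{-1} \right)} = 13 \left(154 + 22 \frac{39}{-1}\right) = 13 \left(154 + 22 \cdot 39 \left(-1\right)\right) = 13 \left(154 + 22 \left(-39\right)\right) = 13 \left(154 - 858\right) = 13 \left(-704\right) = -9152$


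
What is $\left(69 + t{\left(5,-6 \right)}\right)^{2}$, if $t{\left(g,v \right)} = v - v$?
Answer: $4761$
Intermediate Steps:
$t{\left(g,v \right)} = 0$
$\left(69 + t{\left(5,-6 \right)}\right)^{2} = \left(69 + 0\right)^{2} = 69^{2} = 4761$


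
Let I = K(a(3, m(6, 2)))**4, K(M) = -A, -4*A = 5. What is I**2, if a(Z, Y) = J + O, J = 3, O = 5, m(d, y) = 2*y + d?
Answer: 390625/65536 ≈ 5.9605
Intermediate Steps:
m(d, y) = d + 2*y
A = -5/4 (A = -1/4*5 = -5/4 ≈ -1.2500)
a(Z, Y) = 8 (a(Z, Y) = 3 + 5 = 8)
K(M) = 5/4 (K(M) = -1*(-5/4) = 5/4)
I = 625/256 (I = (5/4)**4 = 625/256 ≈ 2.4414)
I**2 = (625/256)**2 = 390625/65536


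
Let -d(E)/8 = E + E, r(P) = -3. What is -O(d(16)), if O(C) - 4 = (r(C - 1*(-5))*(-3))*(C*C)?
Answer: -589828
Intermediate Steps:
d(E) = -16*E (d(E) = -8*(E + E) = -16*E)
O(C) = 4 + 9*C**2 (O(C) = 4 + (-3*(-3))*(C*C) = 4 + 9*C**2)
-O(d(16)) = -(4 + 9*(-16*16)**2) = -(4 + 9*(-256)**2) = -(4 + 9*65536) = -(4 + 589824) = -1*589828 = -589828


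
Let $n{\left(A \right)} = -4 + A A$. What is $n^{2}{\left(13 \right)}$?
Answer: $27225$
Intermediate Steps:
$n{\left(A \right)} = -4 + A^{2}$
$n^{2}{\left(13 \right)} = \left(-4 + 13^{2}\right)^{2} = \left(-4 + 169\right)^{2} = 165^{2} = 27225$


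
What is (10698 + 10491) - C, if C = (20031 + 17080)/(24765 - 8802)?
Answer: 19894288/939 ≈ 21187.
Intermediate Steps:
C = 2183/939 (C = 37111/15963 = 37111*(1/15963) = 2183/939 ≈ 2.3248)
(10698 + 10491) - C = (10698 + 10491) - 1*2183/939 = 21189 - 2183/939 = 19894288/939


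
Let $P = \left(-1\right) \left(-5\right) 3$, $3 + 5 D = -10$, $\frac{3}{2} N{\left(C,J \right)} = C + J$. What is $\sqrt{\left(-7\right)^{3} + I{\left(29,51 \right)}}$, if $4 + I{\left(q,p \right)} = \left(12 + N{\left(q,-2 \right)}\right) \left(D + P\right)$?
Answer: $5$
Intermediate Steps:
$N{\left(C,J \right)} = \frac{2 C}{3} + \frac{2 J}{3}$ ($N{\left(C,J \right)} = \frac{2 \left(C + J\right)}{3} = \frac{2 C}{3} + \frac{2 J}{3}$)
$D = - \frac{13}{5}$ ($D = - \frac{3}{5} + \frac{1}{5} \left(-10\right) = - \frac{3}{5} - 2 = - \frac{13}{5} \approx -2.6$)
$P = 15$ ($P = 5 \cdot 3 = 15$)
$I{\left(q,p \right)} = \frac{1924}{15} + \frac{124 q}{15}$ ($I{\left(q,p \right)} = -4 + \left(12 + \left(\frac{2 q}{3} + \frac{2}{3} \left(-2\right)\right)\right) \left(- \frac{13}{5} + 15\right) = -4 + \left(12 + \left(\frac{2 q}{3} - \frac{4}{3}\right)\right) \frac{62}{5} = -4 + \left(12 + \left(- \frac{4}{3} + \frac{2 q}{3}\right)\right) \frac{62}{5} = -4 + \left(\frac{32}{3} + \frac{2 q}{3}\right) \frac{62}{5} = -4 + \left(\frac{1984}{15} + \frac{124 q}{15}\right) = \frac{1924}{15} + \frac{124 q}{15}$)
$\sqrt{\left(-7\right)^{3} + I{\left(29,51 \right)}} = \sqrt{\left(-7\right)^{3} + \left(\frac{1924}{15} + \frac{124}{15} \cdot 29\right)} = \sqrt{-343 + \left(\frac{1924}{15} + \frac{3596}{15}\right)} = \sqrt{-343 + 368} = \sqrt{25} = 5$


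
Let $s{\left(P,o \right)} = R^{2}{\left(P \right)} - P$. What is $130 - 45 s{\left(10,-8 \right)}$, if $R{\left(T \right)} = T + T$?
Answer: $-17420$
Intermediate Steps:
$R{\left(T \right)} = 2 T$
$s{\left(P,o \right)} = - P + 4 P^{2}$ ($s{\left(P,o \right)} = \left(2 P\right)^{2} - P = 4 P^{2} - P = - P + 4 P^{2}$)
$130 - 45 s{\left(10,-8 \right)} = 130 - 45 \cdot 10 \left(-1 + 4 \cdot 10\right) = 130 - 45 \cdot 10 \left(-1 + 40\right) = 130 - 45 \cdot 10 \cdot 39 = 130 - 17550 = -17420$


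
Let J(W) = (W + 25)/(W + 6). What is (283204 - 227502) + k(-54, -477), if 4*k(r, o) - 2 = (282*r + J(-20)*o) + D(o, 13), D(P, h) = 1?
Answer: 2908547/56 ≈ 51938.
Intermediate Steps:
J(W) = (25 + W)/(6 + W)
k(r, o) = 3/4 - 5*o/56 + 141*r/2 (k(r, o) = 1/2 + ((282*r + ((25 - 20)/(6 - 20))*o) + 1)/4 = 1/2 + ((282*r + (5/(-14))*o) + 1)/4 = 1/2 + ((282*r + (-1/14*5)*o) + 1)/4 = 1/2 + ((282*r - 5*o/14) + 1)/4 = 1/2 + (1 + 282*r - 5*o/14)/4 = 1/2 + (1/4 - 5*o/56 + 141*r/2) = 3/4 - 5*o/56 + 141*r/2)
(283204 - 227502) + k(-54, -477) = (283204 - 227502) + (3/4 - 5/56*(-477) + (141/2)*(-54)) = 55702 + (3/4 + 2385/56 - 3807) = 55702 - 210765/56 = 2908547/56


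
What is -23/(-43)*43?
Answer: 23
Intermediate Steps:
-23/(-43)*43 = -23*(-1/43)*43 = (23/43)*43 = 23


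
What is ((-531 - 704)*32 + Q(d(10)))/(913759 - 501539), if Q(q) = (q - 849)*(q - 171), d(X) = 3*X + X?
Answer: 66459/412220 ≈ 0.16122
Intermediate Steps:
d(X) = 4*X
Q(q) = (-849 + q)*(-171 + q)
((-531 - 704)*32 + Q(d(10)))/(913759 - 501539) = ((-531 - 704)*32 + (145179 + (4*10)² - 4080*10))/(913759 - 501539) = (-1235*32 + (145179 + 40² - 1020*40))/412220 = (-39520 + (145179 + 1600 - 40800))*(1/412220) = (-39520 + 105979)*(1/412220) = 66459*(1/412220) = 66459/412220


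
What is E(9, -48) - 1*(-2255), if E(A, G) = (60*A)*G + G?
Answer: -23713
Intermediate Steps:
E(A, G) = G + 60*A*G (E(A, G) = 60*A*G + G = G + 60*A*G)
E(9, -48) - 1*(-2255) = -48*(1 + 60*9) - 1*(-2255) = -48*(1 + 540) + 2255 = -48*541 + 2255 = -25968 + 2255 = -23713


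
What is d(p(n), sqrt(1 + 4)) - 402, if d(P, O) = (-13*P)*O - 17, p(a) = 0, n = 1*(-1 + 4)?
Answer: -419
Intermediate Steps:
n = 3 (n = 1*3 = 3)
d(P, O) = -17 - 13*O*P (d(P, O) = -13*O*P - 17 = -17 - 13*O*P)
d(p(n), sqrt(1 + 4)) - 402 = (-17 - 13*sqrt(1 + 4)*0) - 402 = (-17 - 13*sqrt(5)*0) - 402 = (-17 + 0) - 402 = -17 - 402 = -419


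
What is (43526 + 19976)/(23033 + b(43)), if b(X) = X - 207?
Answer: 63502/22869 ≈ 2.7768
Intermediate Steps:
b(X) = -207 + X
(43526 + 19976)/(23033 + b(43)) = (43526 + 19976)/(23033 + (-207 + 43)) = 63502/(23033 - 164) = 63502/22869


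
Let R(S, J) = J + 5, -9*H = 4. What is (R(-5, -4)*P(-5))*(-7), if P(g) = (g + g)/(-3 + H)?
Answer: -630/31 ≈ -20.323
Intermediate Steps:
H = -4/9 (H = -⅑*4 = -4/9 ≈ -0.44444)
R(S, J) = 5 + J
P(g) = -18*g/31 (P(g) = (g + g)/(-3 - 4/9) = (2*g)/(-31/9) = (2*g)*(-9/31) = -18*g/31)
(R(-5, -4)*P(-5))*(-7) = ((5 - 4)*(-18/31*(-5)))*(-7) = (1*(90/31))*(-7) = (90/31)*(-7) = -630/31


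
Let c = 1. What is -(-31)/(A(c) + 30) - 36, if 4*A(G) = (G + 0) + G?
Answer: -2134/61 ≈ -34.984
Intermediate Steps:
A(G) = G/2 (A(G) = ((G + 0) + G)/4 = (G + G)/4 = (2*G)/4 = G/2)
-(-31)/(A(c) + 30) - 36 = -(-31)/((½)*1 + 30) - 36 = -(-31)/(½ + 30) - 36 = -(-31)/61/2 - 36 = -(-31)*2/61 - 36 = -31*(-2/61) - 36 = 62/61 - 36 = -2134/61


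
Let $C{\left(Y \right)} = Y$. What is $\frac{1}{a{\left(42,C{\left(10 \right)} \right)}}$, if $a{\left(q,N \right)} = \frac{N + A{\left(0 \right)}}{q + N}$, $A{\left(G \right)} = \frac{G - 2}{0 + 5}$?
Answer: $\frac{65}{12} \approx 5.4167$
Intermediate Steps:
$A{\left(G \right)} = - \frac{2}{5} + \frac{G}{5}$ ($A{\left(G \right)} = \frac{-2 + G}{5} = \left(-2 + G\right) \frac{1}{5} = - \frac{2}{5} + \frac{G}{5}$)
$a{\left(q,N \right)} = \frac{- \frac{2}{5} + N}{N + q}$ ($a{\left(q,N \right)} = \frac{N + \left(- \frac{2}{5} + \frac{1}{5} \cdot 0\right)}{q + N} = \frac{N + \left(- \frac{2}{5} + 0\right)}{N + q} = \frac{N - \frac{2}{5}}{N + q} = \frac{- \frac{2}{5} + N}{N + q}$)
$\frac{1}{a{\left(42,C{\left(10 \right)} \right)}} = \frac{1}{\frac{1}{10 + 42} \left(- \frac{2}{5} + 10\right)} = \frac{1}{\frac{1}{52} \cdot \frac{48}{5}} = \frac{1}{\frac{12}{65}} = \frac{65}{12}$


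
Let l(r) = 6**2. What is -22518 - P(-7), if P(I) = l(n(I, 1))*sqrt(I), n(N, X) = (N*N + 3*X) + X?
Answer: -22518 - 36*I*sqrt(7) ≈ -22518.0 - 95.247*I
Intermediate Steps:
n(N, X) = N**2 + 4*X (n(N, X) = (N**2 + 3*X) + X = N**2 + 4*X)
l(r) = 36
P(I) = 36*sqrt(I)
-22518 - P(-7) = -22518 - 36*sqrt(-7) = -22518 - 36*I*sqrt(7)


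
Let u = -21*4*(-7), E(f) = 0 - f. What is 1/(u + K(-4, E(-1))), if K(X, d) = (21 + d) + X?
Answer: 1/606 ≈ 0.0016502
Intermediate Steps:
E(f) = -f
K(X, d) = 21 + X + d
u = 588 (u = -84*(-7) = 588)
1/(u + K(-4, E(-1))) = 1/(588 + (21 - 4 - 1*(-1))) = 1/(588 + (21 - 4 + 1)) = 1/(588 + 18) = 1/606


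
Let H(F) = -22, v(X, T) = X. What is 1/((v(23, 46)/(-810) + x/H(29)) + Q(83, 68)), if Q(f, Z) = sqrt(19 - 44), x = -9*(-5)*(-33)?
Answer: 11067030/750810901 - 820125*I/750810901 ≈ 0.01474 - 0.0010923*I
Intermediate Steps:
x = -1485 (x = 45*(-33) = -1485)
Q(f, Z) = 5*I (Q(f, Z) = sqrt(-25) = 5*I)
1/((v(23, 46)/(-810) + x/H(29)) + Q(83, 68)) = 1/((23/(-810) - 1485/(-22)) + 5*I) = 1/((23*(-1/810) - 1485*(-1/22)) + 5*I) = 1/((-23/810 + 135/2) + 5*I) = 1/(27326/405 + 5*I) = 164025*(27326/405 - 5*I)/750810901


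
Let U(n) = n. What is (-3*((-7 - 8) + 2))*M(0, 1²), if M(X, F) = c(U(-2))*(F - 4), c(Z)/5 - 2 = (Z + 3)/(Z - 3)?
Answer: -1053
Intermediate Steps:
c(Z) = 10 + 5*(3 + Z)/(-3 + Z) (c(Z) = 10 + 5*((Z + 3)/(Z - 3)) = 10 + 5*((3 + Z)/(-3 + Z)) = 10 + 5*(3 + Z)/(-3 + Z))
M(X, F) = -36 + 9*F (M(X, F) = (15*(-1 - 2)/(-3 - 2))*(F - 4) = (15*(-3)/(-5))*(-4 + F) = (15*(-⅕)*(-3))*(-4 + F) = 9*(-4 + F) = -36 + 9*F)
(-3*((-7 - 8) + 2))*M(0, 1²) = (-3*((-7 - 8) + 2))*(-36 + 9*1²) = (-3*(-15 + 2))*(-36 + 9*1) = (-3*(-13))*(-36 + 9) = 39*(-27) = -1053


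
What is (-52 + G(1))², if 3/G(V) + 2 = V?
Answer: 3025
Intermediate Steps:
G(V) = 3/(-2 + V)
(-52 + G(1))² = (-52 + 3/(-2 + 1))² = (-52 + 3/(-1))² = (-52 + 3*(-1))² = (-52 - 3)² = (-55)² = 3025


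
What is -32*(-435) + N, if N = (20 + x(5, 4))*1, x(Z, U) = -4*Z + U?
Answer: 13924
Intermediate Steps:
x(Z, U) = U - 4*Z
N = 4 (N = (20 + (4 - 4*5))*1 = (20 + (4 - 20))*1 = (20 - 16)*1 = 4*1 = 4)
-32*(-435) + N = -32*(-435) + 4 = 13920 + 4 = 13924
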